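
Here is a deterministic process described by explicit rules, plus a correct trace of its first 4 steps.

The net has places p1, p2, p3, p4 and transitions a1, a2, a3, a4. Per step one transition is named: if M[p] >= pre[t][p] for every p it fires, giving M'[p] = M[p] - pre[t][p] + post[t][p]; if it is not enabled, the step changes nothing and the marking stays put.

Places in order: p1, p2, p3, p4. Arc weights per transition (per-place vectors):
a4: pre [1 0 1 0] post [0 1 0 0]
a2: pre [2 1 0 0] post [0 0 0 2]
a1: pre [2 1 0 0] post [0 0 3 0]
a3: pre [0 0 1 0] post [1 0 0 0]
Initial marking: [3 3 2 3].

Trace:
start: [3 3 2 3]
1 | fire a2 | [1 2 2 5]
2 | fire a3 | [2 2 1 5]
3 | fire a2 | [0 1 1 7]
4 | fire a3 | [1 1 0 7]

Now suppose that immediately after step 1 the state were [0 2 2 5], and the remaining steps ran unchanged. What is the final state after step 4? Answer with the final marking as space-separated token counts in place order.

state after step 1 := [0 2 2 5]
2 | fire a3 | [1 2 1 5]
3 | fire a2 | [1 2 1 5]
4 | fire a3 | [2 2 0 5]

2 2 0 5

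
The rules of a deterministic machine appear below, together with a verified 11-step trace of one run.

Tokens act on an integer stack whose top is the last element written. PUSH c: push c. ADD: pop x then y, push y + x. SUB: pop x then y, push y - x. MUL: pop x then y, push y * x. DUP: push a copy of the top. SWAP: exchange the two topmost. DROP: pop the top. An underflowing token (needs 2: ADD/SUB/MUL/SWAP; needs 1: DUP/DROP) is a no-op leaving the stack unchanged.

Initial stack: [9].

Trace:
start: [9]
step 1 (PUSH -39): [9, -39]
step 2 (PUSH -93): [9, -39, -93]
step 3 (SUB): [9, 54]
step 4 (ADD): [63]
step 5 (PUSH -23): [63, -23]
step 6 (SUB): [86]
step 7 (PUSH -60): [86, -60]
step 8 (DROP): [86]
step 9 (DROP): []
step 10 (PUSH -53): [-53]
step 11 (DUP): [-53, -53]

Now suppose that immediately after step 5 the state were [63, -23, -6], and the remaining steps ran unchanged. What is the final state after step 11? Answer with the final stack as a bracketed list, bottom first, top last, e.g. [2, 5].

[63, -53, -53]

state after step 5 := [63, -23, -6]
step 6 (SUB): [63, -17]
step 7 (PUSH -60): [63, -17, -60]
step 8 (DROP): [63, -17]
step 9 (DROP): [63]
step 10 (PUSH -53): [63, -53]
step 11 (DUP): [63, -53, -53]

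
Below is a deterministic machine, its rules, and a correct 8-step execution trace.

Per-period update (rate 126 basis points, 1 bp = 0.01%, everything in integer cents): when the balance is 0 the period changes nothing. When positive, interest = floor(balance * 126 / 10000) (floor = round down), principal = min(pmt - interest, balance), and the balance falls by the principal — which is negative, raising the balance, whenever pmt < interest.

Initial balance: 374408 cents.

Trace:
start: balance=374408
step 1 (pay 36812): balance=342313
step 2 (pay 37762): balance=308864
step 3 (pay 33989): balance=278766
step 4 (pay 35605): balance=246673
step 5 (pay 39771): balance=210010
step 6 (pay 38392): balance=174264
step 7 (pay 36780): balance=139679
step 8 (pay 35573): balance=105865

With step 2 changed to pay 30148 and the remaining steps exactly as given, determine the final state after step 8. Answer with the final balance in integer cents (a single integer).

(re-executing from step 2 with the substitution; state before step 2: balance=342313)
step 2 (pay 30148): balance=316478
step 3 (pay 33989): balance=286476
step 4 (pay 35605): balance=254480
step 5 (pay 39771): balance=217915
step 6 (pay 38392): balance=182268
step 7 (pay 36780): balance=147784
step 8 (pay 35573): balance=114073

114073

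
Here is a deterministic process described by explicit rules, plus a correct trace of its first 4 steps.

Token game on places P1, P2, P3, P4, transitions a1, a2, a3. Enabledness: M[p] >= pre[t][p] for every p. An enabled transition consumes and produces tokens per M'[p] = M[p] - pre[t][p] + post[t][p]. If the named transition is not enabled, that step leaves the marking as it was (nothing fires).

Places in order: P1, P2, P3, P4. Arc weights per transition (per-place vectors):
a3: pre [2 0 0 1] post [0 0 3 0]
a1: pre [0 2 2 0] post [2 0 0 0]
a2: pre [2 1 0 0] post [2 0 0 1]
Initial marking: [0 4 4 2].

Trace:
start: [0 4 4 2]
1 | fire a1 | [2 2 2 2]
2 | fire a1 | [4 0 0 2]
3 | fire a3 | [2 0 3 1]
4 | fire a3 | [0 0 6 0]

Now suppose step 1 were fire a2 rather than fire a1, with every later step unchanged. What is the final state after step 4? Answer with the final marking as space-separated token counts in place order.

0 2 5 1

(re-executing from step 1 with the substitution; state before step 1: [0 4 4 2])
1 | fire a2 | [0 4 4 2]
2 | fire a1 | [2 2 2 2]
3 | fire a3 | [0 2 5 1]
4 | fire a3 | [0 2 5 1]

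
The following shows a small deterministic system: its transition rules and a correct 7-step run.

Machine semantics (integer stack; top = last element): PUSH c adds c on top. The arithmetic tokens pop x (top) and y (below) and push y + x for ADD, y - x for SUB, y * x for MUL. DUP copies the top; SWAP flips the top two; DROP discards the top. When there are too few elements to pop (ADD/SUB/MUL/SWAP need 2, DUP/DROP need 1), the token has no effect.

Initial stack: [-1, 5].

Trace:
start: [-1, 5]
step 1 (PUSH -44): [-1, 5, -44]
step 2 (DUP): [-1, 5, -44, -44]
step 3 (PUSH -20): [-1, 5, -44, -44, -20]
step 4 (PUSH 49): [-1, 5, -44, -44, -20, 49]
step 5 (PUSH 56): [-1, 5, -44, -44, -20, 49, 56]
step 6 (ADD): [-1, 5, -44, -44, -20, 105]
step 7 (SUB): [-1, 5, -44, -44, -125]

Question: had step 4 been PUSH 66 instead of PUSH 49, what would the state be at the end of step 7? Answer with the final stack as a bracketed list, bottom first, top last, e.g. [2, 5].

[-1, 5, -44, -44, -142]

(re-executing from step 4 with the substitution; state before step 4: [-1, 5, -44, -44, -20])
step 4 (PUSH 66): [-1, 5, -44, -44, -20, 66]
step 5 (PUSH 56): [-1, 5, -44, -44, -20, 66, 56]
step 6 (ADD): [-1, 5, -44, -44, -20, 122]
step 7 (SUB): [-1, 5, -44, -44, -142]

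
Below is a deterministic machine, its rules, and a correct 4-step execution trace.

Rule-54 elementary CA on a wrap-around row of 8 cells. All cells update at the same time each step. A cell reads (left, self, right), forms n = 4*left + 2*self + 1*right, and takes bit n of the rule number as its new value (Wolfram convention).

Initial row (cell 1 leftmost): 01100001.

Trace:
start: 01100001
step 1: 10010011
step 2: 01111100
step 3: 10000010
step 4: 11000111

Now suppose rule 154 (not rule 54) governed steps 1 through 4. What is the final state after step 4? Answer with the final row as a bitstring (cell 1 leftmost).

00010110

(re-executing steps 1..4 under rule 154; state before step 1: 01100001)
step 1: 01010010
step 2: 10001101
step 3: 01011001
step 4: 00010110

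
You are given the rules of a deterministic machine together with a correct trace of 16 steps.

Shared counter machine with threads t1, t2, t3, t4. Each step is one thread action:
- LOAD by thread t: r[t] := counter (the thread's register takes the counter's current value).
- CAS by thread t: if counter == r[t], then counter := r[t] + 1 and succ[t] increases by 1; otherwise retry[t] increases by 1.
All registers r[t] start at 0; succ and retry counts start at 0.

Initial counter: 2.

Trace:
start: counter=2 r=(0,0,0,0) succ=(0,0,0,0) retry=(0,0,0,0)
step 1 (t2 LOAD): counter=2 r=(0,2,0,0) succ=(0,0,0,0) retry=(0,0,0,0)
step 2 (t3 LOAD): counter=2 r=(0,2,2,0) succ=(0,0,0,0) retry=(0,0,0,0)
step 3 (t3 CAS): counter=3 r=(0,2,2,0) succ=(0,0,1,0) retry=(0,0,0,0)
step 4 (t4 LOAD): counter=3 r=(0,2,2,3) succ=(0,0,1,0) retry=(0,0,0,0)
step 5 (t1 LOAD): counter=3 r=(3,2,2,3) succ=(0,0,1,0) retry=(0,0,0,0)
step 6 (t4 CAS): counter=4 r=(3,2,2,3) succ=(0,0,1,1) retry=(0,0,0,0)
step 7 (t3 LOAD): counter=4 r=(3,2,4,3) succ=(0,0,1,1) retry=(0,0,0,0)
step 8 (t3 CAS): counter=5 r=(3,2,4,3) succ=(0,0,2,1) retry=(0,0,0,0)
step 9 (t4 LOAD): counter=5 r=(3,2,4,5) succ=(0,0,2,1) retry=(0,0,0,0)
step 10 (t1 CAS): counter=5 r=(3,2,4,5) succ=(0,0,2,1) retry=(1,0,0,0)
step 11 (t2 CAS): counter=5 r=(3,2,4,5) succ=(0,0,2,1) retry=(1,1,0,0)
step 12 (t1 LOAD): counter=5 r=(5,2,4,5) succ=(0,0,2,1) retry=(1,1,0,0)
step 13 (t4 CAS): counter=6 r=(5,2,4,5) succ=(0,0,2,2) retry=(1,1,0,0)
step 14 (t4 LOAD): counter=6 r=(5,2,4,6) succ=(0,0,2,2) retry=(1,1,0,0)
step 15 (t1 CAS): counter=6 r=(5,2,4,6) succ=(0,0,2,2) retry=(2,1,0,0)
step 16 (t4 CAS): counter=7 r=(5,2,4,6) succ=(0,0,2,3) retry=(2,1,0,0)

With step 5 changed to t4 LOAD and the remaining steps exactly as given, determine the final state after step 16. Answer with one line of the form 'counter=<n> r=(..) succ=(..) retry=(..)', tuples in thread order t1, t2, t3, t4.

(re-executing from step 5 with the substitution; state before step 5: counter=3 r=(0,2,2,3) succ=(0,0,1,0) retry=(0,0,0,0))
step 5 (t4 LOAD): counter=3 r=(0,2,2,3) succ=(0,0,1,0) retry=(0,0,0,0)
step 6 (t4 CAS): counter=4 r=(0,2,2,3) succ=(0,0,1,1) retry=(0,0,0,0)
step 7 (t3 LOAD): counter=4 r=(0,2,4,3) succ=(0,0,1,1) retry=(0,0,0,0)
step 8 (t3 CAS): counter=5 r=(0,2,4,3) succ=(0,0,2,1) retry=(0,0,0,0)
step 9 (t4 LOAD): counter=5 r=(0,2,4,5) succ=(0,0,2,1) retry=(0,0,0,0)
step 10 (t1 CAS): counter=5 r=(0,2,4,5) succ=(0,0,2,1) retry=(1,0,0,0)
step 11 (t2 CAS): counter=5 r=(0,2,4,5) succ=(0,0,2,1) retry=(1,1,0,0)
step 12 (t1 LOAD): counter=5 r=(5,2,4,5) succ=(0,0,2,1) retry=(1,1,0,0)
step 13 (t4 CAS): counter=6 r=(5,2,4,5) succ=(0,0,2,2) retry=(1,1,0,0)
step 14 (t4 LOAD): counter=6 r=(5,2,4,6) succ=(0,0,2,2) retry=(1,1,0,0)
step 15 (t1 CAS): counter=6 r=(5,2,4,6) succ=(0,0,2,2) retry=(2,1,0,0)
step 16 (t4 CAS): counter=7 r=(5,2,4,6) succ=(0,0,2,3) retry=(2,1,0,0)

counter=7 r=(5,2,4,6) succ=(0,0,2,3) retry=(2,1,0,0)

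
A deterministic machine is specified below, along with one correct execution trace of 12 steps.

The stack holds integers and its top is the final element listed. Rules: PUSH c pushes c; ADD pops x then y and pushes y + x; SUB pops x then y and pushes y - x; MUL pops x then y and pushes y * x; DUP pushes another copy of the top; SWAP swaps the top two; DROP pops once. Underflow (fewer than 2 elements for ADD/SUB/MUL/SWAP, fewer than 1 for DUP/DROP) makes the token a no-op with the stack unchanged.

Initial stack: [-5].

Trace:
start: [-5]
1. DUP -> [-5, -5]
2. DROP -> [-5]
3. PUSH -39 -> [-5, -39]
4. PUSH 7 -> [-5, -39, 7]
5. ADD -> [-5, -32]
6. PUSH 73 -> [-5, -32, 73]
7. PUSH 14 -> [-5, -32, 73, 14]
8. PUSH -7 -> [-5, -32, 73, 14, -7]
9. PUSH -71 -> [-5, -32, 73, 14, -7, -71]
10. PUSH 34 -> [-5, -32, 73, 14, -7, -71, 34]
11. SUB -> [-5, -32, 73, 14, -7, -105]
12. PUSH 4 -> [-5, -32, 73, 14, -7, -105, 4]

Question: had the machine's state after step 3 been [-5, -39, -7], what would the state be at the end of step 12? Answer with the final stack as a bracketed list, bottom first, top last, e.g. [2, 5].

[-5, -39, 0, 73, 14, -7, -105, 4]

state after step 3 := [-5, -39, -7]
4. PUSH 7 -> [-5, -39, -7, 7]
5. ADD -> [-5, -39, 0]
6. PUSH 73 -> [-5, -39, 0, 73]
7. PUSH 14 -> [-5, -39, 0, 73, 14]
8. PUSH -7 -> [-5, -39, 0, 73, 14, -7]
9. PUSH -71 -> [-5, -39, 0, 73, 14, -7, -71]
10. PUSH 34 -> [-5, -39, 0, 73, 14, -7, -71, 34]
11. SUB -> [-5, -39, 0, 73, 14, -7, -105]
12. PUSH 4 -> [-5, -39, 0, 73, 14, -7, -105, 4]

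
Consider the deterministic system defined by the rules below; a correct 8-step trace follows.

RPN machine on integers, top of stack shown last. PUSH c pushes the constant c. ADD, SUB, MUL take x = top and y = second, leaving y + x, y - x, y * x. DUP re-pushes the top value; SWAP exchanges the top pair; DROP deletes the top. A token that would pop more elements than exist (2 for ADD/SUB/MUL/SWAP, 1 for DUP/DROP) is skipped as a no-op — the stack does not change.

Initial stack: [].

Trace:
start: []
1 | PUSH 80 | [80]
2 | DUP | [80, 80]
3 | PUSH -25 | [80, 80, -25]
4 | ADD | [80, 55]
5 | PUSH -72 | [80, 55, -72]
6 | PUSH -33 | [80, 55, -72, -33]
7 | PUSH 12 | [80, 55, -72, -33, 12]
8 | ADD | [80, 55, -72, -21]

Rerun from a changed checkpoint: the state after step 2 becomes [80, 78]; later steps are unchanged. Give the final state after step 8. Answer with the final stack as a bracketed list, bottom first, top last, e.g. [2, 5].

[80, 53, -72, -21]

state after step 2 := [80, 78]
3 | PUSH -25 | [80, 78, -25]
4 | ADD | [80, 53]
5 | PUSH -72 | [80, 53, -72]
6 | PUSH -33 | [80, 53, -72, -33]
7 | PUSH 12 | [80, 53, -72, -33, 12]
8 | ADD | [80, 53, -72, -21]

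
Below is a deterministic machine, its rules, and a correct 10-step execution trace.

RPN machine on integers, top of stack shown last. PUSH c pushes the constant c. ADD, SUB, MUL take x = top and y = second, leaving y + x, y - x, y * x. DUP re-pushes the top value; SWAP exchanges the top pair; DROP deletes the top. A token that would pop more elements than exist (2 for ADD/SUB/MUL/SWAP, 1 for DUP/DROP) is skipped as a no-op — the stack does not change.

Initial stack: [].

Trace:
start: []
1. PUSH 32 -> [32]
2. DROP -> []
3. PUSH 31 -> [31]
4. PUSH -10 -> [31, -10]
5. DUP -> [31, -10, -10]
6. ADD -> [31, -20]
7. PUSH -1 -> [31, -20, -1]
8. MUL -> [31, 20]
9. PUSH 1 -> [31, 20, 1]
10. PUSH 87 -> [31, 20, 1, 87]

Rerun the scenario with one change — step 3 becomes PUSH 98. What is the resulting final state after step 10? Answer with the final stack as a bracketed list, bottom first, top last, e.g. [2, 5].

[98, 20, 1, 87]

(re-executing from step 3 with the substitution; state before step 3: [])
3. PUSH 98 -> [98]
4. PUSH -10 -> [98, -10]
5. DUP -> [98, -10, -10]
6. ADD -> [98, -20]
7. PUSH -1 -> [98, -20, -1]
8. MUL -> [98, 20]
9. PUSH 1 -> [98, 20, 1]
10. PUSH 87 -> [98, 20, 1, 87]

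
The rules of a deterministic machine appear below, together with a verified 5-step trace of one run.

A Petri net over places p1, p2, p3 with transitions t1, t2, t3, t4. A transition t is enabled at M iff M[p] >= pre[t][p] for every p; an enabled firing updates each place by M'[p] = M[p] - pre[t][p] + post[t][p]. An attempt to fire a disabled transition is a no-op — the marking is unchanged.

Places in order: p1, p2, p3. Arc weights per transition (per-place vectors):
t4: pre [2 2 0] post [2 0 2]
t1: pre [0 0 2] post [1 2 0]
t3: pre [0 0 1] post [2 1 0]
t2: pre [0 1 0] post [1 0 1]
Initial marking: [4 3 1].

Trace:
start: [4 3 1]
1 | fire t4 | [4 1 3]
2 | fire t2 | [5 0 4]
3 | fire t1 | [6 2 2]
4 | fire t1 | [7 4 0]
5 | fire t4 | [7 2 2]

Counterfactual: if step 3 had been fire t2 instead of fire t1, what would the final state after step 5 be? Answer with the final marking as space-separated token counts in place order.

6 0 4

(re-executing from step 3 with the substitution; state before step 3: [5 0 4])
3 | fire t2 | [5 0 4]
4 | fire t1 | [6 2 2]
5 | fire t4 | [6 0 4]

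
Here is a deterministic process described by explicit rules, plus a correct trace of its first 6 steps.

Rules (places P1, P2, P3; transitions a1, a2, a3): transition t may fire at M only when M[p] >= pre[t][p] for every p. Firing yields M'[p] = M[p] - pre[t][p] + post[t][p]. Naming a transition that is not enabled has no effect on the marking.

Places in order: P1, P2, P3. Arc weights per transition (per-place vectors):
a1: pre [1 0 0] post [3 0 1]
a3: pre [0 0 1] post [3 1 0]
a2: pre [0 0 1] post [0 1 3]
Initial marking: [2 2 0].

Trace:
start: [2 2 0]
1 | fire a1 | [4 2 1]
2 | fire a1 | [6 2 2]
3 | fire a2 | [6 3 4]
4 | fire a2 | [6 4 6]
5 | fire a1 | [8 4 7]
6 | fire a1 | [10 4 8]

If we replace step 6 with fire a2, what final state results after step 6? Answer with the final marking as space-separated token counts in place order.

(re-executing from step 6 with the substitution; state before step 6: [8 4 7])
6 | fire a2 | [8 5 9]

8 5 9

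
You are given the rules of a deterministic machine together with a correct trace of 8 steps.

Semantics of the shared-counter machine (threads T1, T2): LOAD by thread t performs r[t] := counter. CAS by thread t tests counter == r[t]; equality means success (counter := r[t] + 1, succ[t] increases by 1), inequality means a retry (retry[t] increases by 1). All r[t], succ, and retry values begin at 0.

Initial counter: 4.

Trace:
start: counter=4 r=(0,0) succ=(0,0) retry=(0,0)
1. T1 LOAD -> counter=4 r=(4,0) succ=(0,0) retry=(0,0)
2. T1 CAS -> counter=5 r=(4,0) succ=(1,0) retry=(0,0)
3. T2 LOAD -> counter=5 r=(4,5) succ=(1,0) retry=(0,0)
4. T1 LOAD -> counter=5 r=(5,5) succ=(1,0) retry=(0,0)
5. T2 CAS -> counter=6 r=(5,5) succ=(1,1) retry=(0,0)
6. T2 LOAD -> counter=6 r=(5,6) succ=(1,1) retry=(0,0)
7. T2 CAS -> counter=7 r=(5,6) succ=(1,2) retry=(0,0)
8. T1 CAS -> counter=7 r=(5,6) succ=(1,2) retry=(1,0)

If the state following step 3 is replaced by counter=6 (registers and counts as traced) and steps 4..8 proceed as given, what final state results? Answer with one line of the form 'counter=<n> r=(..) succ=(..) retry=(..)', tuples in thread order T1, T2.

state after step 3 := counter=6 r=(4,5) succ=(1,0) retry=(0,0)
4. T1 LOAD -> counter=6 r=(6,5) succ=(1,0) retry=(0,0)
5. T2 CAS -> counter=6 r=(6,5) succ=(1,0) retry=(0,1)
6. T2 LOAD -> counter=6 r=(6,6) succ=(1,0) retry=(0,1)
7. T2 CAS -> counter=7 r=(6,6) succ=(1,1) retry=(0,1)
8. T1 CAS -> counter=7 r=(6,6) succ=(1,1) retry=(1,1)

counter=7 r=(6,6) succ=(1,1) retry=(1,1)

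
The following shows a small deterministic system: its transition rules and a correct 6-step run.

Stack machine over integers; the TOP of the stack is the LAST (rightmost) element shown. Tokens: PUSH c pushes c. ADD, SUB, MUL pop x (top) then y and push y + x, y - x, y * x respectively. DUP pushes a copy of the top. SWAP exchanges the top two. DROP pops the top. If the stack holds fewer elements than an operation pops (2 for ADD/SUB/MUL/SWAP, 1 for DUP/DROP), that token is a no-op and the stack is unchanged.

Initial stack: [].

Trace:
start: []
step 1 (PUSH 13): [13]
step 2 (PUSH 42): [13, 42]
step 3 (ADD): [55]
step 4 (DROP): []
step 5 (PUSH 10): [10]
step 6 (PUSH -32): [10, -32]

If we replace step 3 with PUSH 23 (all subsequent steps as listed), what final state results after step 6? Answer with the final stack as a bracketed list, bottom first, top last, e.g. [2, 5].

[13, 42, 10, -32]

(re-executing from step 3 with the substitution; state before step 3: [13, 42])
step 3 (PUSH 23): [13, 42, 23]
step 4 (DROP): [13, 42]
step 5 (PUSH 10): [13, 42, 10]
step 6 (PUSH -32): [13, 42, 10, -32]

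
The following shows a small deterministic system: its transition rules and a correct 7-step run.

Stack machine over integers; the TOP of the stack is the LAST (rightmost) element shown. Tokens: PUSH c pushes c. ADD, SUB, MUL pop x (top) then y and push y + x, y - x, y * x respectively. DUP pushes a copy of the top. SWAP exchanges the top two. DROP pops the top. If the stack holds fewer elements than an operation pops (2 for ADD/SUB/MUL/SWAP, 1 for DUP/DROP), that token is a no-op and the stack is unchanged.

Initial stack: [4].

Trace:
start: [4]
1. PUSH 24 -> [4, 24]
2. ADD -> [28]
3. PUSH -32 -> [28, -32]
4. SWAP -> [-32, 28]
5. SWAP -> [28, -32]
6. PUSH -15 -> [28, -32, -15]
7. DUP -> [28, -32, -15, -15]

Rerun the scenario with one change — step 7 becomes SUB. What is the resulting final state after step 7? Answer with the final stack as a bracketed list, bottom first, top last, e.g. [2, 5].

(re-executing from step 7 with the substitution; state before step 7: [28, -32, -15])
7. SUB -> [28, -17]

[28, -17]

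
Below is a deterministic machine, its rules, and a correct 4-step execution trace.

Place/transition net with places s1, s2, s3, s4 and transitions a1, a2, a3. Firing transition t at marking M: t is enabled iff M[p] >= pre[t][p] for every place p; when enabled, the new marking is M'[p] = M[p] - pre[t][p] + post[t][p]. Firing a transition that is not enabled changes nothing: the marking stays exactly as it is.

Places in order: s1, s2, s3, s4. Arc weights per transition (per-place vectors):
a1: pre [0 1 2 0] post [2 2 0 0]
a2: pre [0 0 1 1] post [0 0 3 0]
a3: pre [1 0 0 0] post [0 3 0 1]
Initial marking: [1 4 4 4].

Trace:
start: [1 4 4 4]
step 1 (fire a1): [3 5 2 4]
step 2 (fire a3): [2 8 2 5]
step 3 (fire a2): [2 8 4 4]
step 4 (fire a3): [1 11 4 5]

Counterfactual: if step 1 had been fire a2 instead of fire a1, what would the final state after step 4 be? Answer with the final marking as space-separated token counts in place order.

0 7 8 3

(re-executing from step 1 with the substitution; state before step 1: [1 4 4 4])
step 1 (fire a2): [1 4 6 3]
step 2 (fire a3): [0 7 6 4]
step 3 (fire a2): [0 7 8 3]
step 4 (fire a3): [0 7 8 3]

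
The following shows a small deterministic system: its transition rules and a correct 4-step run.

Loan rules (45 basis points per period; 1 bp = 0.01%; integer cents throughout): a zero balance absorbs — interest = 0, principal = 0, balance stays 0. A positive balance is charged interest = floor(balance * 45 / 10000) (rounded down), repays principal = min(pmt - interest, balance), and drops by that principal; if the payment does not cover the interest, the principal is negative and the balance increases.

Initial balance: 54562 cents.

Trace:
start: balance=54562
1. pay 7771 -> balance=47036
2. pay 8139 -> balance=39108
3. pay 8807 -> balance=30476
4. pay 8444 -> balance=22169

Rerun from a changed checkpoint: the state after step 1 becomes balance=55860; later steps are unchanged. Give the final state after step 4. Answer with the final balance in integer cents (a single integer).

state after step 1 := balance=55860
2. pay 8139 -> balance=47972
3. pay 8807 -> balance=39380
4. pay 8444 -> balance=31113

31113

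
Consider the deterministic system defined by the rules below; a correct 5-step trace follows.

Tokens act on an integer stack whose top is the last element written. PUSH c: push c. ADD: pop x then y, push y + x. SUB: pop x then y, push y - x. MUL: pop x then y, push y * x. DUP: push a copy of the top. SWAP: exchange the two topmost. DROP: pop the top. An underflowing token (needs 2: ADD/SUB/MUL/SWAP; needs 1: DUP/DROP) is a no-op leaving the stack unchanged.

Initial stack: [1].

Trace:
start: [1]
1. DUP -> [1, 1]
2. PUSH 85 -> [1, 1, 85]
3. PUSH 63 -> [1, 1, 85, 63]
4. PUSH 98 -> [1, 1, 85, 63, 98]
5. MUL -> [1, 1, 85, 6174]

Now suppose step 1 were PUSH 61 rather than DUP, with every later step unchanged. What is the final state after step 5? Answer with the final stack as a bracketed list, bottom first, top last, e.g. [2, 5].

[1, 61, 85, 6174]

(re-executing from step 1 with the substitution; state before step 1: [1])
1. PUSH 61 -> [1, 61]
2. PUSH 85 -> [1, 61, 85]
3. PUSH 63 -> [1, 61, 85, 63]
4. PUSH 98 -> [1, 61, 85, 63, 98]
5. MUL -> [1, 61, 85, 6174]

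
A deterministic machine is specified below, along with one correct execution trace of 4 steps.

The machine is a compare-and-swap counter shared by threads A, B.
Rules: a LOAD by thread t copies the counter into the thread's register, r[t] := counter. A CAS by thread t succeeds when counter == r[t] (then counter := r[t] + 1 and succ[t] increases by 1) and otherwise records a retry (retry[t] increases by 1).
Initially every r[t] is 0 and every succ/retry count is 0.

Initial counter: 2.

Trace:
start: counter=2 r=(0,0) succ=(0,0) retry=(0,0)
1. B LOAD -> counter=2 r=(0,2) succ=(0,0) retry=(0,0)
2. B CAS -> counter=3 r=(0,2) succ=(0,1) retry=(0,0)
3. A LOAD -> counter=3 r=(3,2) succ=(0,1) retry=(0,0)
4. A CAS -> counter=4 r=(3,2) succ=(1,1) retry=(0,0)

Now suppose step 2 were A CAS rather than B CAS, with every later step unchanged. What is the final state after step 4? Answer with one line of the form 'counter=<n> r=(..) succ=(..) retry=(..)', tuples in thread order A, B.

(re-executing from step 2 with the substitution; state before step 2: counter=2 r=(0,2) succ=(0,0) retry=(0,0))
2. A CAS -> counter=2 r=(0,2) succ=(0,0) retry=(1,0)
3. A LOAD -> counter=2 r=(2,2) succ=(0,0) retry=(1,0)
4. A CAS -> counter=3 r=(2,2) succ=(1,0) retry=(1,0)

counter=3 r=(2,2) succ=(1,0) retry=(1,0)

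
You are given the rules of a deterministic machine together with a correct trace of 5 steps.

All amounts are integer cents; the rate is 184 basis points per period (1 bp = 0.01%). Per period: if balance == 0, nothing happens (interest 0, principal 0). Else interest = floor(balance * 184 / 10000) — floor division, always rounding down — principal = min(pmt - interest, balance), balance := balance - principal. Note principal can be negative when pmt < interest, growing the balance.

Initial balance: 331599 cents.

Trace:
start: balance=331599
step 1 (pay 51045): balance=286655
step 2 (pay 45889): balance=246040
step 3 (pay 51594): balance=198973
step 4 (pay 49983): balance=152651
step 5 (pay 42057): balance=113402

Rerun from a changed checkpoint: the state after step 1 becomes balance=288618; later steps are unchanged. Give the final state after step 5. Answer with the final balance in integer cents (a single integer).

115512

state after step 1 := balance=288618
step 2 (pay 45889): balance=248039
step 3 (pay 51594): balance=201008
step 4 (pay 49983): balance=154723
step 5 (pay 42057): balance=115512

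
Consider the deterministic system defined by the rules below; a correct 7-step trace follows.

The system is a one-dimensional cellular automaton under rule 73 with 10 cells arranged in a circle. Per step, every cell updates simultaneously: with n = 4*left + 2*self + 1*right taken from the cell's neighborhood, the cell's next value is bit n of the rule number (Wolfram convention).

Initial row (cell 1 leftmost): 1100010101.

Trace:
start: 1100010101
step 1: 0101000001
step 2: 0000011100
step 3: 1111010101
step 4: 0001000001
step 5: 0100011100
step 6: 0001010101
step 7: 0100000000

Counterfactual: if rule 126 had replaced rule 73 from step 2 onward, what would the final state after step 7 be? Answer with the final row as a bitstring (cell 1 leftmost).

0000110110

(re-executing steps 2..7 under rule 126; state before step 2: 0101000001)
step 2: 1111100011
step 3: 0000110110
step 4: 0001111111
step 5: 1011000001
step 6: 1111100011
step 7: 0000110110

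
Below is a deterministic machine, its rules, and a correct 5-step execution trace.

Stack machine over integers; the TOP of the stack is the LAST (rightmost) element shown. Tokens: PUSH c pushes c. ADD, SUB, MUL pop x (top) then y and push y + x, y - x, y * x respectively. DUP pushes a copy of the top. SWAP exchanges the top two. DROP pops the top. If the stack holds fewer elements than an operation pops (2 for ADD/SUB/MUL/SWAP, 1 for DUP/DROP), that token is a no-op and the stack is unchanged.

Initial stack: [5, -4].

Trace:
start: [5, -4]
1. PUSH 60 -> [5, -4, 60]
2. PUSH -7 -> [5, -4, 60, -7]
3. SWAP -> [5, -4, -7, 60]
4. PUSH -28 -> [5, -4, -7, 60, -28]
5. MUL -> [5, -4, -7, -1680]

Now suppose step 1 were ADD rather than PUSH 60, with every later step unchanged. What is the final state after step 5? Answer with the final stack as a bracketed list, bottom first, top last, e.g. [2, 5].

[-7, -28]

(re-executing from step 1 with the substitution; state before step 1: [5, -4])
1. ADD -> [1]
2. PUSH -7 -> [1, -7]
3. SWAP -> [-7, 1]
4. PUSH -28 -> [-7, 1, -28]
5. MUL -> [-7, -28]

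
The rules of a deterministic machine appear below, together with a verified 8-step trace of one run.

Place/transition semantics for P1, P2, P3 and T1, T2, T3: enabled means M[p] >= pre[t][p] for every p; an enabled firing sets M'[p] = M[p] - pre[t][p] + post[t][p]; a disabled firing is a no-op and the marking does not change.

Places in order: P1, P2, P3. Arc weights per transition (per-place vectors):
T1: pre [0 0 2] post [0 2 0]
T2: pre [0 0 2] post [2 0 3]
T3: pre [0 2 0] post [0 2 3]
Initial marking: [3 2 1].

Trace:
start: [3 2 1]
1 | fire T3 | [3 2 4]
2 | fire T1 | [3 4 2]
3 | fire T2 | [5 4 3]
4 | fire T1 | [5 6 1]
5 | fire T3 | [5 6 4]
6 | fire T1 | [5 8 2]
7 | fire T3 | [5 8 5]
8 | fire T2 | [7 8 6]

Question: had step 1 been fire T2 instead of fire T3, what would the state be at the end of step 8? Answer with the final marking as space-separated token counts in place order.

5 4 6

(re-executing from step 1 with the substitution; state before step 1: [3 2 1])
1 | fire T2 | [3 2 1]
2 | fire T1 | [3 2 1]
3 | fire T2 | [3 2 1]
4 | fire T1 | [3 2 1]
5 | fire T3 | [3 2 4]
6 | fire T1 | [3 4 2]
7 | fire T3 | [3 4 5]
8 | fire T2 | [5 4 6]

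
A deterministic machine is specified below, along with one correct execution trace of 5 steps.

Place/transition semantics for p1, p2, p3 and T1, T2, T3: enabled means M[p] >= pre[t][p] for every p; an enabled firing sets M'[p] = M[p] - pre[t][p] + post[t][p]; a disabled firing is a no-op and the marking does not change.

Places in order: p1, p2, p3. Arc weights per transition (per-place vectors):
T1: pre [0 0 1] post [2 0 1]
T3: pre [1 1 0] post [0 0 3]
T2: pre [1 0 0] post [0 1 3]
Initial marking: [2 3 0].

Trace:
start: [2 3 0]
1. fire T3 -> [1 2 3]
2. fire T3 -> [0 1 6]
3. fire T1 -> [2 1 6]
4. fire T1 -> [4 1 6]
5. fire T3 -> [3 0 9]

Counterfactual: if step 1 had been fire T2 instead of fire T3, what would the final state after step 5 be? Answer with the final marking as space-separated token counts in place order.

(re-executing from step 1 with the substitution; state before step 1: [2 3 0])
1. fire T2 -> [1 4 3]
2. fire T3 -> [0 3 6]
3. fire T1 -> [2 3 6]
4. fire T1 -> [4 3 6]
5. fire T3 -> [3 2 9]

3 2 9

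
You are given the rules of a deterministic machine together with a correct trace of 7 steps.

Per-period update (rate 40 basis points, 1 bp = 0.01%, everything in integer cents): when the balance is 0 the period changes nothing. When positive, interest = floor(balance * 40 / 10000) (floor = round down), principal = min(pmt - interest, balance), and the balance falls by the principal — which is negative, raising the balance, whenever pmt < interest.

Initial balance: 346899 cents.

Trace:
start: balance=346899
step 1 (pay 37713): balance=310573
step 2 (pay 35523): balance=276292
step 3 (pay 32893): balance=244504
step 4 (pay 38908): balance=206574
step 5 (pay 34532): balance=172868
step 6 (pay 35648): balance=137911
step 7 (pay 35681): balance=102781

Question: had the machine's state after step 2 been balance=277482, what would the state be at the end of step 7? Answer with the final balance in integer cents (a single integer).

state after step 2 := balance=277482
step 3 (pay 32893): balance=245698
step 4 (pay 38908): balance=207772
step 5 (pay 34532): balance=174071
step 6 (pay 35648): balance=139119
step 7 (pay 35681): balance=103994

103994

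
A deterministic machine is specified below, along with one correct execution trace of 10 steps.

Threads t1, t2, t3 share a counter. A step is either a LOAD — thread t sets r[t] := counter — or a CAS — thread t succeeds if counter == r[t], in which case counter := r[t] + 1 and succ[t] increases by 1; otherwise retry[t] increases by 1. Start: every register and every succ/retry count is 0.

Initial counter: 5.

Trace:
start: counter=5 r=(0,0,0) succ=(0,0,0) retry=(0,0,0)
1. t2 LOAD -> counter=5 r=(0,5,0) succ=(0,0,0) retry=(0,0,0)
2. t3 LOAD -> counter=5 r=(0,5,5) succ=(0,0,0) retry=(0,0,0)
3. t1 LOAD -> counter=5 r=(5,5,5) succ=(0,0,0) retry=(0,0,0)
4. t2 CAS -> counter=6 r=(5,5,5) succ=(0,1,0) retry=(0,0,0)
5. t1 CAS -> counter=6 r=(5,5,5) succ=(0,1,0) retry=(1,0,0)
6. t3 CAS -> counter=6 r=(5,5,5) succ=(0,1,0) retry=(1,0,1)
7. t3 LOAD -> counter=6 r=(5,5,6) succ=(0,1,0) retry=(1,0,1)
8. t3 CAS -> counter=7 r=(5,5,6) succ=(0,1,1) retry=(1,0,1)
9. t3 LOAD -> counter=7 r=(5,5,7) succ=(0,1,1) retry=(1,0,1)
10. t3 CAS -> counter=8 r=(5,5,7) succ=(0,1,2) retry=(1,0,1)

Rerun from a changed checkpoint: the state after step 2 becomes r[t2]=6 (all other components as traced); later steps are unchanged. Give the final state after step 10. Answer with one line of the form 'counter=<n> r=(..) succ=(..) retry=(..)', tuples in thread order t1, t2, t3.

state after step 2 := counter=5 r=(0,6,5) succ=(0,0,0) retry=(0,0,0)
3. t1 LOAD -> counter=5 r=(5,6,5) succ=(0,0,0) retry=(0,0,0)
4. t2 CAS -> counter=5 r=(5,6,5) succ=(0,0,0) retry=(0,1,0)
5. t1 CAS -> counter=6 r=(5,6,5) succ=(1,0,0) retry=(0,1,0)
6. t3 CAS -> counter=6 r=(5,6,5) succ=(1,0,0) retry=(0,1,1)
7. t3 LOAD -> counter=6 r=(5,6,6) succ=(1,0,0) retry=(0,1,1)
8. t3 CAS -> counter=7 r=(5,6,6) succ=(1,0,1) retry=(0,1,1)
9. t3 LOAD -> counter=7 r=(5,6,7) succ=(1,0,1) retry=(0,1,1)
10. t3 CAS -> counter=8 r=(5,6,7) succ=(1,0,2) retry=(0,1,1)

counter=8 r=(5,6,7) succ=(1,0,2) retry=(0,1,1)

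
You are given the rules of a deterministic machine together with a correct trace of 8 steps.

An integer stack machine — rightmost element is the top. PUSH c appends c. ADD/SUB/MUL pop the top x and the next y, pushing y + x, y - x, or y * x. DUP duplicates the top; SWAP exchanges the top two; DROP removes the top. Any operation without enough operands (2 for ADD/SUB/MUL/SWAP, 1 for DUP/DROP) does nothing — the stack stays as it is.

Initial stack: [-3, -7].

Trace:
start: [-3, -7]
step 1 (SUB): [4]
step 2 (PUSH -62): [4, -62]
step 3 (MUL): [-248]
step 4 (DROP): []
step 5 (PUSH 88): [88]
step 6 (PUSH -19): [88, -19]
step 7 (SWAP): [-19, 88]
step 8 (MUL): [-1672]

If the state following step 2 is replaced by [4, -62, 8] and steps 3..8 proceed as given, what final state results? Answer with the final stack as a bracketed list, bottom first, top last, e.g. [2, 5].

[4, -1672]

state after step 2 := [4, -62, 8]
step 3 (MUL): [4, -496]
step 4 (DROP): [4]
step 5 (PUSH 88): [4, 88]
step 6 (PUSH -19): [4, 88, -19]
step 7 (SWAP): [4, -19, 88]
step 8 (MUL): [4, -1672]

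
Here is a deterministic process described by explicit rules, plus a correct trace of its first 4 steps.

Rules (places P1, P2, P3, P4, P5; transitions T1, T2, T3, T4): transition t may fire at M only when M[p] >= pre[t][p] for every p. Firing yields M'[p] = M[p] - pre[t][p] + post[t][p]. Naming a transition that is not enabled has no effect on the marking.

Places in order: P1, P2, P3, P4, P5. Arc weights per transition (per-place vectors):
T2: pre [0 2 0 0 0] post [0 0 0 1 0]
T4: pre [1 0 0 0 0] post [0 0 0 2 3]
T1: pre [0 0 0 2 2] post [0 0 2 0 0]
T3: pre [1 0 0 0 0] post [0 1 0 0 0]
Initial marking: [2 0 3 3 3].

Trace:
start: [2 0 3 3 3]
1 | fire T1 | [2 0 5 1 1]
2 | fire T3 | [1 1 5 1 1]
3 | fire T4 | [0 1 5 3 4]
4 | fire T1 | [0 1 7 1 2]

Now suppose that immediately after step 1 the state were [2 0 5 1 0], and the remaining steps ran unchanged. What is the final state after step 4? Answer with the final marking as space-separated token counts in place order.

0 1 7 1 1

state after step 1 := [2 0 5 1 0]
2 | fire T3 | [1 1 5 1 0]
3 | fire T4 | [0 1 5 3 3]
4 | fire T1 | [0 1 7 1 1]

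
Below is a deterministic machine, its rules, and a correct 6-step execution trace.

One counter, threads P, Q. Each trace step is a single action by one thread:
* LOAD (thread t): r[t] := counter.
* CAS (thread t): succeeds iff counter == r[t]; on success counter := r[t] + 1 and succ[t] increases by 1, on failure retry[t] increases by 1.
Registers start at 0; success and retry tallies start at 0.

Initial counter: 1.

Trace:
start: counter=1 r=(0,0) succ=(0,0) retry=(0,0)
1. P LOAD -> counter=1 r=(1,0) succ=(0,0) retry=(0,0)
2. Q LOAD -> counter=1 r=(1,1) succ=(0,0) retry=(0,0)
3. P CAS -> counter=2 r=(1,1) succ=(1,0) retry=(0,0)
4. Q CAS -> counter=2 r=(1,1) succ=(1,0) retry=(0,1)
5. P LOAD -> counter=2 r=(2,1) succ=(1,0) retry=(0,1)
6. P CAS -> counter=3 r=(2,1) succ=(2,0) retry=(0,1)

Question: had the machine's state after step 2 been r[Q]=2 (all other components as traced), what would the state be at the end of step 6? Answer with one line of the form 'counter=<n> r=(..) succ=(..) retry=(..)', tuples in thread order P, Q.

state after step 2 := counter=1 r=(1,2) succ=(0,0) retry=(0,0)
3. P CAS -> counter=2 r=(1,2) succ=(1,0) retry=(0,0)
4. Q CAS -> counter=3 r=(1,2) succ=(1,1) retry=(0,0)
5. P LOAD -> counter=3 r=(3,2) succ=(1,1) retry=(0,0)
6. P CAS -> counter=4 r=(3,2) succ=(2,1) retry=(0,0)

counter=4 r=(3,2) succ=(2,1) retry=(0,0)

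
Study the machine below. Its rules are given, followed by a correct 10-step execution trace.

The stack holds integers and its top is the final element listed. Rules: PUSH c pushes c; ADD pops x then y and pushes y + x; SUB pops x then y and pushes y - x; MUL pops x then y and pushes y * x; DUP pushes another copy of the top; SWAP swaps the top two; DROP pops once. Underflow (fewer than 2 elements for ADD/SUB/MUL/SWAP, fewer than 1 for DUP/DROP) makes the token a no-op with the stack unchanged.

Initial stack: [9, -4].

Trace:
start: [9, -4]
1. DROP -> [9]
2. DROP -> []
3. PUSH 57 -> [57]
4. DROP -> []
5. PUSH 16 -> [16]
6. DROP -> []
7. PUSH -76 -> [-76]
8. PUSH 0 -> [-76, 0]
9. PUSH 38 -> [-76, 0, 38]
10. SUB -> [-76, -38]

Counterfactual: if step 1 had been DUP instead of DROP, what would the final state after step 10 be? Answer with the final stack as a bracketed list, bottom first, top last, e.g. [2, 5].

(re-executing from step 1 with the substitution; state before step 1: [9, -4])
1. DUP -> [9, -4, -4]
2. DROP -> [9, -4]
3. PUSH 57 -> [9, -4, 57]
4. DROP -> [9, -4]
5. PUSH 16 -> [9, -4, 16]
6. DROP -> [9, -4]
7. PUSH -76 -> [9, -4, -76]
8. PUSH 0 -> [9, -4, -76, 0]
9. PUSH 38 -> [9, -4, -76, 0, 38]
10. SUB -> [9, -4, -76, -38]

[9, -4, -76, -38]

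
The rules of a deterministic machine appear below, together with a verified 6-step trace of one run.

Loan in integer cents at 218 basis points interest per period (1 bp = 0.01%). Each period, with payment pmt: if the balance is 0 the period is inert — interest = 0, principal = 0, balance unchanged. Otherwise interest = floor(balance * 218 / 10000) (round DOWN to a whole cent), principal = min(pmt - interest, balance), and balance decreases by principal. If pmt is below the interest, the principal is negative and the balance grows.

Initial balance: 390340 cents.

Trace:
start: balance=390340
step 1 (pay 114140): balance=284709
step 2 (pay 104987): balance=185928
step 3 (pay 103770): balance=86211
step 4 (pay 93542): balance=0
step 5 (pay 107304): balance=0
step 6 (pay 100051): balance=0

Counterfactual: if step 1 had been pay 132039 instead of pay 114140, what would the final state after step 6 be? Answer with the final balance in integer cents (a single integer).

(re-executing from step 1 with the substitution; state before step 1: balance=390340)
step 1 (pay 132039): balance=266810
step 2 (pay 104987): balance=167639
step 3 (pay 103770): balance=67523
step 4 (pay 93542): balance=0
step 5 (pay 107304): balance=0
step 6 (pay 100051): balance=0

0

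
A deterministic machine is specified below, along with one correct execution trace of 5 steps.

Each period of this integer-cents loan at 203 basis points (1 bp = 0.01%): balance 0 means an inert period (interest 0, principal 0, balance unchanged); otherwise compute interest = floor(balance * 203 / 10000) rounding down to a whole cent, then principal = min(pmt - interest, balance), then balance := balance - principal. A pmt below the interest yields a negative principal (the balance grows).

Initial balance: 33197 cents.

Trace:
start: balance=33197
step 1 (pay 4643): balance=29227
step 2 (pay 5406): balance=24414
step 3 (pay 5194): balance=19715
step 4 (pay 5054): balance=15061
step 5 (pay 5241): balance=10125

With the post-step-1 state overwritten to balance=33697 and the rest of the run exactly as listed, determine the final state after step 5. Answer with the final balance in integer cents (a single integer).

state after step 1 := balance=33697
step 2 (pay 5406): balance=28975
step 3 (pay 5194): balance=24369
step 4 (pay 5054): balance=19809
step 5 (pay 5241): balance=14970

14970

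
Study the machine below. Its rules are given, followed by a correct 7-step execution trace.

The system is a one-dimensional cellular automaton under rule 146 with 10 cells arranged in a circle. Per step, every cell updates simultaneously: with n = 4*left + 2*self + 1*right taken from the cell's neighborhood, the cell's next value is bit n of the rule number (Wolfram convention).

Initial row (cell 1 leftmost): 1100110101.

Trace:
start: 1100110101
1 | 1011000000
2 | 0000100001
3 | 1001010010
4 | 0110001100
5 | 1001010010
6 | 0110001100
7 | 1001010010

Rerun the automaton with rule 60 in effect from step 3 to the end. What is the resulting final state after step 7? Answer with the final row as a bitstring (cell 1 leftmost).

1001010010

(re-executing steps 3..7 under rule 60; state before step 3: 0000100001)
3 | 1000110001
4 | 0100101001
5 | 1110111101
6 | 0001100011
7 | 1001010010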